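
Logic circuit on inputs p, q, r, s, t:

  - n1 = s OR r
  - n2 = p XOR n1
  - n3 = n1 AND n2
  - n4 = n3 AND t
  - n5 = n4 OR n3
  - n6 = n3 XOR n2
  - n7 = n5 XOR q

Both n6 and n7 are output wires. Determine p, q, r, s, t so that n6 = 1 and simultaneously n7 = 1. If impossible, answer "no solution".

p=1, q=1, r=0, s=0, t=0

Check with p=1, q=1, r=0, s=0, t=0:
n1 = s OR r = 0 OR 0 = 0
n2 = p XOR n1 = 1 XOR 0 = 1
n3 = n1 AND n2 = 0 AND 1 = 0
n4 = n3 AND t = 0 AND 0 = 0
n5 = n4 OR n3 = 0 OR 0 = 0
n6 = n3 XOR n2 = 0 XOR 1 = 1
n7 = n5 XOR q = 0 XOR 1 = 1
So n6 = 1 and n7 = 1.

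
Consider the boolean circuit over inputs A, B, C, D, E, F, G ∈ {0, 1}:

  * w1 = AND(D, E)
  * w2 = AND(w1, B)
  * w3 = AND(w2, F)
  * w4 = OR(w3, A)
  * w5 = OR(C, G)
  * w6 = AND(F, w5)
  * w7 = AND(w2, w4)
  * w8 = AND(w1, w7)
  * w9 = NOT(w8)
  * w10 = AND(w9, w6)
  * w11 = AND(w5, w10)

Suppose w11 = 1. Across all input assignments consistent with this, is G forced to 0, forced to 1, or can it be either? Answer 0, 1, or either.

either

Both values of G occur among assignments with w11 = 1:
  G=0: A=0, B=0, C=1, D=0, E=0, F=1, G=0
  G=1: A=0, B=0, C=0, D=0, E=0, F=1, G=1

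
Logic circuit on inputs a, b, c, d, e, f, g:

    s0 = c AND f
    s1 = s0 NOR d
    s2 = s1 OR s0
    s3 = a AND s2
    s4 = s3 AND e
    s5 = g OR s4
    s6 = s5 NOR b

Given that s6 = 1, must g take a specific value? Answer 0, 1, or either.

s6 = s5 NOR b must be 1, so both s5 = 0 and b = 0.
Every assignment with s6 = 1 has g = 0; there are 27 such assignment(s).

0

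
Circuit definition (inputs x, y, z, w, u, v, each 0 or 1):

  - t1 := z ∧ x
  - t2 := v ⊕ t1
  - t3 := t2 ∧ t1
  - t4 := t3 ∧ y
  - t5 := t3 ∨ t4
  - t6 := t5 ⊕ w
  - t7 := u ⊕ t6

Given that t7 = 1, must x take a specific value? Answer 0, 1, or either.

Both values of x occur among assignments with t7 = 1:
  x=0: x=0, y=0, z=0, w=0, u=1, v=0
  x=1: x=1, y=0, z=0, w=0, u=1, v=0

either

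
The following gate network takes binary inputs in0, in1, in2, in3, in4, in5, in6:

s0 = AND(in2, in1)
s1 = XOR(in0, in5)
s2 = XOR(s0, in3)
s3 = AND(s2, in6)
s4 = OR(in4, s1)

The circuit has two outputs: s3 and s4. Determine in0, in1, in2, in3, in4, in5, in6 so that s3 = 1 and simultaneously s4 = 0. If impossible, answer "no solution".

in0=1, in1=1, in2=1, in3=0, in4=0, in5=1, in6=1

Check with in0=1, in1=1, in2=1, in3=0, in4=0, in5=1, in6=1:
s0 = AND(in2, in1) = AND(1, 1) = 1
s1 = XOR(in0, in5) = XOR(1, 1) = 0
s2 = XOR(s0, in3) = XOR(1, 0) = 1
s3 = AND(s2, in6) = AND(1, 1) = 1
s4 = OR(in4, s1) = OR(0, 0) = 0
So s3 = 1 and s4 = 0.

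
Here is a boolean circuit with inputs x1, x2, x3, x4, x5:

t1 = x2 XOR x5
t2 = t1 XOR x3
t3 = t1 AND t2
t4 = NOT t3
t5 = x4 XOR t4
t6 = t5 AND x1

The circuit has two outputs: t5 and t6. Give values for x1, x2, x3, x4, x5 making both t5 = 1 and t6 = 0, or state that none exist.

Check with x1=0, x2=0, x3=1, x4=0, x5=1:
t1 = x2 XOR x5 = 0 XOR 1 = 1
t2 = t1 XOR x3 = 1 XOR 1 = 0
t3 = t1 AND t2 = 1 AND 0 = 0
t4 = NOT t3 = NOT 0 = 1
t5 = x4 XOR t4 = 0 XOR 1 = 1
t6 = t5 AND x1 = 1 AND 0 = 0
So t5 = 1 and t6 = 0.

x1=0, x2=0, x3=1, x4=0, x5=1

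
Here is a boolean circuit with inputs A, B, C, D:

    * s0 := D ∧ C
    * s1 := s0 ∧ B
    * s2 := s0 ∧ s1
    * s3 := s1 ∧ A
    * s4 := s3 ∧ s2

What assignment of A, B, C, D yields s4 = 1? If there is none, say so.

A=1, B=1, C=1, D=1

s4 = s3 ∧ s2 must be 1, so both s3 = 1 and s2 = 1.
s3 = s1 ∧ A must be 1, so both s1 = 1 and A = 1.
Check with A=1, B=1, C=1, D=1:
s0 = D ∧ C = 1 ∧ 1 = 1
s1 = s0 ∧ B = 1 ∧ 1 = 1
s2 = s0 ∧ s1 = 1 ∧ 1 = 1
s3 = s1 ∧ A = 1 ∧ 1 = 1
s4 = s3 ∧ s2 = 1 ∧ 1 = 1
So s4 = 1 as required.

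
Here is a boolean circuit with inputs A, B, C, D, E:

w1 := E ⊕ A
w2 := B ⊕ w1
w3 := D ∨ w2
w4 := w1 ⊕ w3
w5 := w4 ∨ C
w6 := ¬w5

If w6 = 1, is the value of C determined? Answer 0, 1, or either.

w6 = ¬w5 must be 1, so w5 = 0.
w5 = w4 ∨ C must be 0, so both w4 = 0 and C = 0.
Every assignment with w6 = 1 has C = 0; there are 8 such assignment(s).

0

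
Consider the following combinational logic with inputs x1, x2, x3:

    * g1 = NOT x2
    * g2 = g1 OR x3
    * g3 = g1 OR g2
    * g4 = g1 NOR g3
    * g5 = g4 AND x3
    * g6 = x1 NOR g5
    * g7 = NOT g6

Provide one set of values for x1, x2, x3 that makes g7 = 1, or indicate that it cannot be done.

x1=1, x2=1, x3=0

Check with x1=1, x2=1, x3=0:
g1 = NOT x2 = NOT 1 = 0
g2 = g1 OR x3 = 0 OR 0 = 0
g3 = g1 OR g2 = 0 OR 0 = 0
g4 = g1 NOR g3 = 0 NOR 0 = 1
g5 = g4 AND x3 = 1 AND 0 = 0
g6 = x1 NOR g5 = 1 NOR 0 = 0
g7 = NOT g6 = NOT 0 = 1
So g7 = 1 as required.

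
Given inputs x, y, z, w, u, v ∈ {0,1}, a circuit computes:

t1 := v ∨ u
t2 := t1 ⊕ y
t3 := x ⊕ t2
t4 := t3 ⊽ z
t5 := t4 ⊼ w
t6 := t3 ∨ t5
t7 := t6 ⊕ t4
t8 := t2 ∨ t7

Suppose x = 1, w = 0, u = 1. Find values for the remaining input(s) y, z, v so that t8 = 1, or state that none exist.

Check with x = 1, w = 0, u = 1 and y=0, z=1, v=1:
t1 = v ∨ u = 1 ∨ 1 = 1
t2 = t1 ⊕ y = 1 ⊕ 0 = 1
t3 = x ⊕ t2 = 1 ⊕ 1 = 0
t4 = t3 ⊽ z = 0 ⊽ 1 = 0
t5 = t4 ⊼ w = 0 ⊼ 0 = 1
t6 = t3 ∨ t5 = 0 ∨ 1 = 1
t7 = t6 ⊕ t4 = 1 ⊕ 0 = 1
t8 = t2 ∨ t7 = 1 ∨ 1 = 1
So t8 = 1.

y=0, z=1, v=1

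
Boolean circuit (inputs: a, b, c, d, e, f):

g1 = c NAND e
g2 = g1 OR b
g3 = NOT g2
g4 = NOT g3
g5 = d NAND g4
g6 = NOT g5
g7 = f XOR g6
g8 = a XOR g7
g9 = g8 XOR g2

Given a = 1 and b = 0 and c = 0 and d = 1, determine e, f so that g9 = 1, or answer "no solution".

e=0 f=0

Check with a = 1 and b = 0 and c = 0 and d = 1 and e=0, f=0:
g1 = c NAND e = 0 NAND 0 = 1
g2 = g1 OR b = 1 OR 0 = 1
g3 = NOT g2 = NOT 1 = 0
g4 = NOT g3 = NOT 0 = 1
g5 = d NAND g4 = 1 NAND 1 = 0
g6 = NOT g5 = NOT 0 = 1
g7 = f XOR g6 = 0 XOR 1 = 1
g8 = a XOR g7 = 1 XOR 1 = 0
g9 = g8 XOR g2 = 0 XOR 1 = 1
So g9 = 1.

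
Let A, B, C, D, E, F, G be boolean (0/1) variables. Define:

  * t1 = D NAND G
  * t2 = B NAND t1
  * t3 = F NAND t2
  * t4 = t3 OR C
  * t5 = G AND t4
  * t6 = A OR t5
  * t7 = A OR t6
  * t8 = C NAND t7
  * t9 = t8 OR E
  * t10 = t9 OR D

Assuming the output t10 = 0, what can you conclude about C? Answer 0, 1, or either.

1

t10 = t9 OR D must be 0, so both t9 = 0 and D = 0.
t9 = t8 OR E must be 0, so both t8 = 0 and E = 0.
t8 = C NAND t7 must be 0, so both C = 1 and t7 = 1.
Every assignment with t10 = 0 has C = 1; there are 12 such assignment(s).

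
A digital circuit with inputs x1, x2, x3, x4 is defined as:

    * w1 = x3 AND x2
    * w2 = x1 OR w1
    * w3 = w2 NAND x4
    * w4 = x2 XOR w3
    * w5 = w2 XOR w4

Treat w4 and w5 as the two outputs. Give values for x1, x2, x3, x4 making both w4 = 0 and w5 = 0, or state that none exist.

x1=0 x2=1 x3=0 x4=1

Check with x1=0 x2=1 x3=0 x4=1:
w1 = x3 AND x2 = 0 AND 1 = 0
w2 = x1 OR w1 = 0 OR 0 = 0
w3 = w2 NAND x4 = 0 NAND 1 = 1
w4 = x2 XOR w3 = 1 XOR 1 = 0
w5 = w2 XOR w4 = 0 XOR 0 = 0
So w4 = 0 and w5 = 0.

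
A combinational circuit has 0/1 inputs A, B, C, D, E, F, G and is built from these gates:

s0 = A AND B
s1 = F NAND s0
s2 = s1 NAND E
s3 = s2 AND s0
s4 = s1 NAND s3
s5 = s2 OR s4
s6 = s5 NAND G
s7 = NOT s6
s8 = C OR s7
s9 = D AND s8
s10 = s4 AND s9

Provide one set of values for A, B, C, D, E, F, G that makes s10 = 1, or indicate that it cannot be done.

Check with A=0 B=1 C=0 D=1 E=0 F=1 G=1:
s0 = A AND B = 0 AND 1 = 0
s1 = F NAND s0 = 1 NAND 0 = 1
s2 = s1 NAND E = 1 NAND 0 = 1
s3 = s2 AND s0 = 1 AND 0 = 0
s4 = s1 NAND s3 = 1 NAND 0 = 1
s5 = s2 OR s4 = 1 OR 1 = 1
s6 = s5 NAND G = 1 NAND 1 = 0
s7 = NOT s6 = NOT 0 = 1
s8 = C OR s7 = 0 OR 1 = 1
s9 = D AND s8 = 1 AND 1 = 1
s10 = s4 AND s9 = 1 AND 1 = 1
So s10 = 1 as required.

A=0 B=1 C=0 D=1 E=0 F=1 G=1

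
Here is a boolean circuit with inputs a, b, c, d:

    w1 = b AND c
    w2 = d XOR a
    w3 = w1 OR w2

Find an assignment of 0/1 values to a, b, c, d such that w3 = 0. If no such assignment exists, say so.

a=0, b=0, c=1, d=0

Check with a=0, b=0, c=1, d=0:
w1 = b AND c = 0 AND 1 = 0
w2 = d XOR a = 0 XOR 0 = 0
w3 = w1 OR w2 = 0 OR 0 = 0
So w3 = 0 as required.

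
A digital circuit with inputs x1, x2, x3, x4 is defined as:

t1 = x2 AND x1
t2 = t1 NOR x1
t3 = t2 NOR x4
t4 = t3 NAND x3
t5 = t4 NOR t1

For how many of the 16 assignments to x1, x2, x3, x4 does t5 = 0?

t5 = t4 NOR t1 must be 0, so at least one of t4, t1 is 1.
Enumerating the 16 input combinations, 15 give t5 = 0 and 1 give t5 = 1.

15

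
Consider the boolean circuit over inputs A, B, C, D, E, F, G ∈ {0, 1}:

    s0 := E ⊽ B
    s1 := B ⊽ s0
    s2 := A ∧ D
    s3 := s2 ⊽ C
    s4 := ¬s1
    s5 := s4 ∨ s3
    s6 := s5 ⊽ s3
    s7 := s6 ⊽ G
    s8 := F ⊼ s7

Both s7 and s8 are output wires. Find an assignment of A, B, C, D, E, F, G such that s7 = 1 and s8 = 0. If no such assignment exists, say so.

Check with A=0 B=0 C=0 D=1 E=1 F=1 G=0:
s0 = E ⊽ B = 1 ⊽ 0 = 0
s1 = B ⊽ s0 = 0 ⊽ 0 = 1
s2 = A ∧ D = 0 ∧ 1 = 0
s3 = s2 ⊽ C = 0 ⊽ 0 = 1
s4 = ¬s1 = ¬1 = 0
s5 = s4 ∨ s3 = 0 ∨ 1 = 1
s6 = s5 ⊽ s3 = 1 ⊽ 1 = 0
s7 = s6 ⊽ G = 0 ⊽ 0 = 1
s8 = F ⊼ s7 = 1 ⊼ 1 = 0
So s7 = 1 and s8 = 0.

A=0 B=0 C=0 D=1 E=1 F=1 G=0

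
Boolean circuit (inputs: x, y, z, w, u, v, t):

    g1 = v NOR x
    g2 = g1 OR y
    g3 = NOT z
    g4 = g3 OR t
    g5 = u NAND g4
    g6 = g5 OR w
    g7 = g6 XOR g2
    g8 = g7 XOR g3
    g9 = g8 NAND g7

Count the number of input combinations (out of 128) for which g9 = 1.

102

g9 = g8 NAND g7 must be 1, so at least one of g8, g7 is 0.
Enumerating the 128 input combinations, 102 give g9 = 1 and 26 give g9 = 0.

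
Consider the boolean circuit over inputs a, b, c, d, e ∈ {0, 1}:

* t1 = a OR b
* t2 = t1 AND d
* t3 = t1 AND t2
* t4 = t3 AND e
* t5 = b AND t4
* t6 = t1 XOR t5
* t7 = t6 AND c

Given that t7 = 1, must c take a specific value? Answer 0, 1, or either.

t7 = t6 AND c must be 1, so both t6 = 1 and c = 1.
t6 = t1 XOR t5 must be 1, so t1 and t5 differ.
Every assignment with t7 = 1 has c = 1; there are 10 such assignment(s).

1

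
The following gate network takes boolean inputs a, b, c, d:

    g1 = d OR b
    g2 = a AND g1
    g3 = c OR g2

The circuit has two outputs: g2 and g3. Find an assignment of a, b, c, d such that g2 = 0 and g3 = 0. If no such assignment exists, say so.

Check with a=0, b=0, c=0, d=0:
g1 = d OR b = 0 OR 0 = 0
g2 = a AND g1 = 0 AND 0 = 0
g3 = c OR g2 = 0 OR 0 = 0
So g2 = 0 and g3 = 0.

a=0, b=0, c=0, d=0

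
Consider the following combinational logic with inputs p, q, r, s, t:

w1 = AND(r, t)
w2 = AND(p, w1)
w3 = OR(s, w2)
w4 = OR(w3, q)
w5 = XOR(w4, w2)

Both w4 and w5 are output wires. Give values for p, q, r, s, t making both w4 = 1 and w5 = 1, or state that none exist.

p=0, q=0, r=1, s=1, t=1

Check with p=0, q=0, r=1, s=1, t=1:
w1 = AND(r, t) = AND(1, 1) = 1
w2 = AND(p, w1) = AND(0, 1) = 0
w3 = OR(s, w2) = OR(1, 0) = 1
w4 = OR(w3, q) = OR(1, 0) = 1
w5 = XOR(w4, w2) = XOR(1, 0) = 1
So w4 = 1 and w5 = 1.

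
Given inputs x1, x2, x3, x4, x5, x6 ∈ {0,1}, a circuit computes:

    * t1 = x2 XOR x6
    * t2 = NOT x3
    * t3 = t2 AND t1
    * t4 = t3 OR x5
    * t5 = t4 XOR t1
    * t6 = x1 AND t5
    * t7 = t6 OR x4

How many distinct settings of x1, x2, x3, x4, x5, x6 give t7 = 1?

38

t7 = t6 OR x4 must be 1, so at least one of t6, x4 is 1.
Enumerating the 64 input combinations, 38 give t7 = 1 and 26 give t7 = 0.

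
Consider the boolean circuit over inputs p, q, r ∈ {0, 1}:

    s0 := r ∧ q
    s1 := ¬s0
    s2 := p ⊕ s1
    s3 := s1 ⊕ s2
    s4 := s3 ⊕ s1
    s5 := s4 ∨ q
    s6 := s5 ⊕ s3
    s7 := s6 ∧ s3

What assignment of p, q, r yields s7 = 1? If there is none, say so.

p=1 q=0 r=0

Check with p=1 q=0 r=0:
s0 = r ∧ q = 0 ∧ 0 = 0
s1 = ¬s0 = ¬0 = 1
s2 = p ⊕ s1 = 1 ⊕ 1 = 0
s3 = s1 ⊕ s2 = 1 ⊕ 0 = 1
s4 = s3 ⊕ s1 = 1 ⊕ 1 = 0
s5 = s4 ∨ q = 0 ∨ 0 = 0
s6 = s5 ⊕ s3 = 0 ⊕ 1 = 1
s7 = s6 ∧ s3 = 1 ∧ 1 = 1
So s7 = 1 as required.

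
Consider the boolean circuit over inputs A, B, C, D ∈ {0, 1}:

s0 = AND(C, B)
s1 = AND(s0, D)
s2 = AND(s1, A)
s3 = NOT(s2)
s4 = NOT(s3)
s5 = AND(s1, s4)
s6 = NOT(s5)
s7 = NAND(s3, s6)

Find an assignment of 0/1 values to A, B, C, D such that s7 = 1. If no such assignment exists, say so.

s7 = NAND(s3, s6) must be 1, so at least one of s3, s6 is 0.
Check with A=1, B=1, C=1, D=1:
s0 = AND(C, B) = AND(1, 1) = 1
s1 = AND(s0, D) = AND(1, 1) = 1
s2 = AND(s1, A) = AND(1, 1) = 1
s3 = NOT(s2) = NOT 1 = 0
s4 = NOT(s3) = NOT 0 = 1
s5 = AND(s1, s4) = AND(1, 1) = 1
s6 = NOT(s5) = NOT 1 = 0
s7 = NAND(s3, s6) = NAND(0, 0) = 1
So s7 = 1 as required.

A=1, B=1, C=1, D=1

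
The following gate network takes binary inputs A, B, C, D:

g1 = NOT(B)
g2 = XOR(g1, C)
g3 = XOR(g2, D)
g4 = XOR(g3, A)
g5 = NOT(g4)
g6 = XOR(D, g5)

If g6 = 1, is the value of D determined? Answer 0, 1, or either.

Both values of D occur among assignments with g6 = 1:
  D=0: A=0, B=0, C=1, D=0
  D=1: A=0, B=0, C=1, D=1

either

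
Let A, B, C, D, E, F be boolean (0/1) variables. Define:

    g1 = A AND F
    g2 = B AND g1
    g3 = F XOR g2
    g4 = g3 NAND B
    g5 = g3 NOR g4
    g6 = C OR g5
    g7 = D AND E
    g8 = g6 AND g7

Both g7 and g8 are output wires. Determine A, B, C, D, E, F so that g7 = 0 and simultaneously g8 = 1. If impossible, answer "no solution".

Across all 64 input combinations, none give both g7 = 0 and g8 = 1.

no solution exists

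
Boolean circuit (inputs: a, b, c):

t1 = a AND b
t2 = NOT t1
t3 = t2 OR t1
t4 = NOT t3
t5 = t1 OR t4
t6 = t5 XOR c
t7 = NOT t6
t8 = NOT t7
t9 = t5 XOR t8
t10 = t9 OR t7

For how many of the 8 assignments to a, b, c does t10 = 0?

1

t10 = t9 OR t7 must be 0, so both t9 = 0 and t7 = 0.
t9 = t5 XOR t8 must be 0, so t5 and t8 are equal.
t7 = NOT t6 must be 0, so t6 = 1.
Satisfying assignments:
  a=1, b=1, c=0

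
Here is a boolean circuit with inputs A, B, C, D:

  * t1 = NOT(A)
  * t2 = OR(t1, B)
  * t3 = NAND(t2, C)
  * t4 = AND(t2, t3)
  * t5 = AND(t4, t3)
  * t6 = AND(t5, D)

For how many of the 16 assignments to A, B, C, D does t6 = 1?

3

t6 = AND(t5, D) must be 1, so both t5 = 1 and D = 1.
t5 = AND(t4, t3) must be 1, so both t4 = 1 and t3 = 1.
t4 = AND(t2, t3) must be 1, so both t2 = 1 and t3 = 1.
Satisfying assignments:
  A=0, B=0, C=0, D=1
  A=0, B=1, C=0, D=1
  A=1, B=1, C=0, D=1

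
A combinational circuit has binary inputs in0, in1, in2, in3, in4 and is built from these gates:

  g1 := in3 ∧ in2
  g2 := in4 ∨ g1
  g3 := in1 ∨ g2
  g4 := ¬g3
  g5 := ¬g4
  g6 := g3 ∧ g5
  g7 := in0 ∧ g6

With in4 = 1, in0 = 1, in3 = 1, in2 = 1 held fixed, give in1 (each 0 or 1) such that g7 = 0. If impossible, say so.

With in4 = 1, in0 = 1, in3 = 1, in2 = 1 fixed, none of the 2 settings of in1 give g7 = 0.
For example, with in1=0:
g1 = in3 ∧ in2 = 1 ∧ 1 = 1
g2 = in4 ∨ g1 = 1 ∨ 1 = 1
g3 = in1 ∨ g2 = 0 ∨ 1 = 1
g4 = ¬g3 = ¬1 = 0
g5 = ¬g4 = ¬0 = 1
g6 = g3 ∧ g5 = 1 ∧ 1 = 1
g7 = in0 ∧ g6 = 1 ∧ 1 = 1
giving g7 = 1 ≠ 0.

no solution exists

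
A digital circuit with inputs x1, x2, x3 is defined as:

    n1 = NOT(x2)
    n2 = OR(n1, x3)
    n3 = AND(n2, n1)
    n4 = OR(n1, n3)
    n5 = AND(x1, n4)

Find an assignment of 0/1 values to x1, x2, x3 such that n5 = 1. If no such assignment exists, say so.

Check with x1=1 x2=0 x3=0:
n1 = NOT(x2) = NOT 0 = 1
n2 = OR(n1, x3) = OR(1, 0) = 1
n3 = AND(n2, n1) = AND(1, 1) = 1
n4 = OR(n1, n3) = OR(1, 1) = 1
n5 = AND(x1, n4) = AND(1, 1) = 1
So n5 = 1 as required.

x1=1 x2=0 x3=0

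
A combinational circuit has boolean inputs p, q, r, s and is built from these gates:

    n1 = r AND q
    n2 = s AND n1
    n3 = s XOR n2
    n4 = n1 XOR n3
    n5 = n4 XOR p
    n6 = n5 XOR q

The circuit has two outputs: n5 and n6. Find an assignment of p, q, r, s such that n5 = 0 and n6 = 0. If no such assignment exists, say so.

Check with p=0 q=0 r=1 s=0:
n1 = r AND q = 1 AND 0 = 0
n2 = s AND n1 = 0 AND 0 = 0
n3 = s XOR n2 = 0 XOR 0 = 0
n4 = n1 XOR n3 = 0 XOR 0 = 0
n5 = n4 XOR p = 0 XOR 0 = 0
n6 = n5 XOR q = 0 XOR 0 = 0
So n5 = 0 and n6 = 0.

p=0 q=0 r=1 s=0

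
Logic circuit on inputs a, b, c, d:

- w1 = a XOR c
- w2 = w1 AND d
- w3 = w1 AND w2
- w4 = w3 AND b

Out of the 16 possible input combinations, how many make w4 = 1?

2

w4 = w3 AND b must be 1, so both w3 = 1 and b = 1.
Satisfying assignments:
  a=0, b=1, c=1, d=1
  a=1, b=1, c=0, d=1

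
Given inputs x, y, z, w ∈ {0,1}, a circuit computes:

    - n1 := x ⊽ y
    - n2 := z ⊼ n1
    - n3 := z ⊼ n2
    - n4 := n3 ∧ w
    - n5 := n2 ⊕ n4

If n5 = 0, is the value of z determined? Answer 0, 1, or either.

Both values of z occur among assignments with n5 = 0:
  z=0: x=0, y=0, z=0, w=1
  z=1: x=0, y=0, z=1, w=0

either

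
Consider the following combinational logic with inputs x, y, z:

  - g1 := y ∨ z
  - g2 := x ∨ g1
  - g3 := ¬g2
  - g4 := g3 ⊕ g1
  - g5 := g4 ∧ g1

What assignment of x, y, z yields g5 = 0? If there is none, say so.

Check with x=1, y=0, z=0:
g1 = y ∨ z = 0 ∨ 0 = 0
g2 = x ∨ g1 = 1 ∨ 0 = 1
g3 = ¬g2 = ¬1 = 0
g4 = g3 ⊕ g1 = 0 ⊕ 0 = 0
g5 = g4 ∧ g1 = 0 ∧ 0 = 0
So g5 = 0 as required.

x=1, y=0, z=0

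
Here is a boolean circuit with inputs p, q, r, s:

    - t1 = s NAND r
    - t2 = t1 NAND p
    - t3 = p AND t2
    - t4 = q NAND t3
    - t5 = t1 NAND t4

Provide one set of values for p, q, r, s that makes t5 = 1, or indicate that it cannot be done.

p=0, q=0, r=1, s=1

t5 = t1 NAND t4 must be 1, so at least one of t1, t4 is 0.
Check with p=0, q=0, r=1, s=1:
t1 = s NAND r = 1 NAND 1 = 0
t2 = t1 NAND p = 0 NAND 0 = 1
t3 = p AND t2 = 0 AND 1 = 0
t4 = q NAND t3 = 0 NAND 0 = 1
t5 = t1 NAND t4 = 0 NAND 1 = 1
So t5 = 1 as required.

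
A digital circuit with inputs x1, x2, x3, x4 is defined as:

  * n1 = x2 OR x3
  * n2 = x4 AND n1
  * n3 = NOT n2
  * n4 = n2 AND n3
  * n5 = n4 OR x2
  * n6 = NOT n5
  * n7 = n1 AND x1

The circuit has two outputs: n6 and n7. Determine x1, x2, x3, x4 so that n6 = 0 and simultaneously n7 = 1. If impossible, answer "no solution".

Check with x1=1 x2=1 x3=0 x4=1:
n1 = x2 OR x3 = 1 OR 0 = 1
n2 = x4 AND n1 = 1 AND 1 = 1
n3 = NOT n2 = NOT 1 = 0
n4 = n2 AND n3 = 1 AND 0 = 0
n5 = n4 OR x2 = 0 OR 1 = 1
n6 = NOT n5 = NOT 1 = 0
n7 = n1 AND x1 = 1 AND 1 = 1
So n6 = 0 and n7 = 1.

x1=1 x2=1 x3=0 x4=1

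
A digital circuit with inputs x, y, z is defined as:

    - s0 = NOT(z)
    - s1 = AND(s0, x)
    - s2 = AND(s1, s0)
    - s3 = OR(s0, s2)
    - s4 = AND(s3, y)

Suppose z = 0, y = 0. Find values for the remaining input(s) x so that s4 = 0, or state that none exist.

x=0

Check with z = 0, y = 0 and x=0:
s0 = NOT(z) = NOT 0 = 1
s1 = AND(s0, x) = AND(1, 0) = 0
s2 = AND(s1, s0) = AND(0, 1) = 0
s3 = OR(s0, s2) = OR(1, 0) = 1
s4 = AND(s3, y) = AND(1, 0) = 0
So s4 = 0.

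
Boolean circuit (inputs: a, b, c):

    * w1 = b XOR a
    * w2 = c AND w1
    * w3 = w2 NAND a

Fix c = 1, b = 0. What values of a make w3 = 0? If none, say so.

a=1

Check with c = 1, b = 0 and a=1:
w1 = b XOR a = 0 XOR 1 = 1
w2 = c AND w1 = 1 AND 1 = 1
w3 = w2 NAND a = 1 NAND 1 = 0
So w3 = 0.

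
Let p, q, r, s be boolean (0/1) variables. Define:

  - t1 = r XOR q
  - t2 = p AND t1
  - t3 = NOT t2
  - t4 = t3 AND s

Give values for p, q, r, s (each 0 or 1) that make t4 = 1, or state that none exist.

Check with p=1 q=0 r=0 s=1:
t1 = r XOR q = 0 XOR 0 = 0
t2 = p AND t1 = 1 AND 0 = 0
t3 = NOT t2 = NOT 0 = 1
t4 = t3 AND s = 1 AND 1 = 1
So t4 = 1 as required.

p=1 q=0 r=0 s=1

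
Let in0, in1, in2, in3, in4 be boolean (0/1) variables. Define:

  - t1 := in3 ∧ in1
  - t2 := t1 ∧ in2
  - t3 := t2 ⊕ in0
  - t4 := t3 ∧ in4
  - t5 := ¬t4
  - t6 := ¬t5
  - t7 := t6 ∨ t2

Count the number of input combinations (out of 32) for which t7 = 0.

t7 = t6 ∨ t2 must be 0, so both t6 = 0 and t2 = 0.
t6 = ¬t5 must be 0, so t5 = 1.
Enumerating the 32 input combinations, 21 give t7 = 0 and 11 give t7 = 1.

21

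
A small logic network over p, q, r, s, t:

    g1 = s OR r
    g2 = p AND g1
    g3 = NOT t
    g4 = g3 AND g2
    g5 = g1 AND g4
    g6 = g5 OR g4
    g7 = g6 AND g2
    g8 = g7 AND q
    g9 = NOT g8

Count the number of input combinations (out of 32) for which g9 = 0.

g9 = NOT g8 must be 0, so g8 = 1.
g8 = g7 AND q must be 1, so both g7 = 1 and q = 1.
Satisfying assignments:
  p=1, q=1, r=0, s=1, t=0
  p=1, q=1, r=1, s=0, t=0
  p=1, q=1, r=1, s=1, t=0

3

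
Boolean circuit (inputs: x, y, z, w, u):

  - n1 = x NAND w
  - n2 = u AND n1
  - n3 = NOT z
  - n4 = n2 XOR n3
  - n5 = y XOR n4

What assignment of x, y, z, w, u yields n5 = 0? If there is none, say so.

x=0, y=0, z=0, w=1, u=1

n5 = y XOR n4 must be 0, so y and n4 are equal.
Check with x=0, y=0, z=0, w=1, u=1:
n1 = x NAND w = 0 NAND 1 = 1
n2 = u AND n1 = 1 AND 1 = 1
n3 = NOT z = NOT 0 = 1
n4 = n2 XOR n3 = 1 XOR 1 = 0
n5 = y XOR n4 = 0 XOR 0 = 0
So n5 = 0 as required.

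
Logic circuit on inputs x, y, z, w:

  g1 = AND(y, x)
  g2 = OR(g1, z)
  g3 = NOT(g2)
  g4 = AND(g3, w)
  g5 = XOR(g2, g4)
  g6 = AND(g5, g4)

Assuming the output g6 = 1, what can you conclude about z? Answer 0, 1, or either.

g6 = AND(g5, g4) must be 1, so both g5 = 1 and g4 = 1.
Every assignment with g6 = 1 has z = 0; there are 3 such assignment(s).
  x=0, y=0, z=0, w=1
  x=0, y=1, z=0, w=1
  x=1, y=0, z=0, w=1

0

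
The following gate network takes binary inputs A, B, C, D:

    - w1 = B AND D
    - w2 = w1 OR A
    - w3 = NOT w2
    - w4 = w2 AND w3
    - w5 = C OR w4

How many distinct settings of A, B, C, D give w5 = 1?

8

w5 = C OR w4 must be 1, so at least one of C, w4 is 1.
Enumerating the 16 input combinations, 8 give w5 = 1 and 8 give w5 = 0.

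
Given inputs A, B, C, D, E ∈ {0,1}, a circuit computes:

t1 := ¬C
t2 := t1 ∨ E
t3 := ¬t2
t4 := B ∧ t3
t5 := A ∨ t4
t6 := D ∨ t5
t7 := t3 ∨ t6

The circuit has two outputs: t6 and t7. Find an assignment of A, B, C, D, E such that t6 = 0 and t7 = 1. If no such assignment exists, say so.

A=0, B=0, C=1, D=0, E=0

Check with A=0, B=0, C=1, D=0, E=0:
t1 = ¬C = ¬1 = 0
t2 = t1 ∨ E = 0 ∨ 0 = 0
t3 = ¬t2 = ¬0 = 1
t4 = B ∧ t3 = 0 ∧ 1 = 0
t5 = A ∨ t4 = 0 ∨ 0 = 0
t6 = D ∨ t5 = 0 ∨ 0 = 0
t7 = t3 ∨ t6 = 1 ∨ 0 = 1
So t6 = 0 and t7 = 1.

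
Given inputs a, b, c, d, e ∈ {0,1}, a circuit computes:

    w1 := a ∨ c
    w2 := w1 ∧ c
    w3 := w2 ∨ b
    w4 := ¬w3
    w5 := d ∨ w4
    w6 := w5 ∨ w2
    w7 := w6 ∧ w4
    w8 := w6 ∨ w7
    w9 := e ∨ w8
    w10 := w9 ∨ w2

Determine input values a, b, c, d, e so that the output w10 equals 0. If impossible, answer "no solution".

a=1, b=1, c=0, d=0, e=0

Check with a=1, b=1, c=0, d=0, e=0:
w1 = a ∨ c = 1 ∨ 0 = 1
w2 = w1 ∧ c = 1 ∧ 0 = 0
w3 = w2 ∨ b = 0 ∨ 1 = 1
w4 = ¬w3 = ¬1 = 0
w5 = d ∨ w4 = 0 ∨ 0 = 0
w6 = w5 ∨ w2 = 0 ∨ 0 = 0
w7 = w6 ∧ w4 = 0 ∧ 0 = 0
w8 = w6 ∨ w7 = 0 ∨ 0 = 0
w9 = e ∨ w8 = 0 ∨ 0 = 0
w10 = w9 ∨ w2 = 0 ∨ 0 = 0
So w10 = 0 as required.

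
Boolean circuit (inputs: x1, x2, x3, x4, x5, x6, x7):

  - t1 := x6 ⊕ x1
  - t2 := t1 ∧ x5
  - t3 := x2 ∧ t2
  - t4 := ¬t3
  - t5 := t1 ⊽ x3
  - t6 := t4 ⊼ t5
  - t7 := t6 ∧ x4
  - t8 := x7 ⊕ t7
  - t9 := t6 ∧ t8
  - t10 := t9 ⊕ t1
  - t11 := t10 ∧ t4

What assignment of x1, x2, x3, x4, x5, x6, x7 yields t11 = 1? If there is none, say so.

Check with x1=0, x2=0, x3=1, x4=1, x5=0, x6=0, x7=0:
t1 = x6 ⊕ x1 = 0 ⊕ 0 = 0
t2 = t1 ∧ x5 = 0 ∧ 0 = 0
t3 = x2 ∧ t2 = 0 ∧ 0 = 0
t4 = ¬t3 = ¬0 = 1
t5 = t1 ⊽ x3 = 0 ⊽ 1 = 0
t6 = t4 ⊼ t5 = 1 ⊼ 0 = 1
t7 = t6 ∧ x4 = 1 ∧ 1 = 1
t8 = x7 ⊕ t7 = 0 ⊕ 1 = 1
t9 = t6 ∧ t8 = 1 ∧ 1 = 1
t10 = t9 ⊕ t1 = 1 ⊕ 0 = 1
t11 = t10 ∧ t4 = 1 ∧ 1 = 1
So t11 = 1 as required.

x1=0, x2=0, x3=1, x4=1, x5=0, x6=0, x7=0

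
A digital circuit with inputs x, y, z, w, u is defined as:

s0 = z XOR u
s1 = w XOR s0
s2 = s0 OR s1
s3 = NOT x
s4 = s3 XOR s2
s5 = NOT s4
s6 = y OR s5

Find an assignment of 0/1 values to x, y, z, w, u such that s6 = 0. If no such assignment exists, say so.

s6 = y OR s5 must be 0, so both y = 0 and s5 = 0.
Check with x=1 y=0 z=1 w=0 u=0:
s0 = z XOR u = 1 XOR 0 = 1
s1 = w XOR s0 = 0 XOR 1 = 1
s2 = s0 OR s1 = 1 OR 1 = 1
s3 = NOT x = NOT 1 = 0
s4 = s3 XOR s2 = 0 XOR 1 = 1
s5 = NOT s4 = NOT 1 = 0
s6 = y OR s5 = 0 OR 0 = 0
So s6 = 0 as required.

x=1 y=0 z=1 w=0 u=0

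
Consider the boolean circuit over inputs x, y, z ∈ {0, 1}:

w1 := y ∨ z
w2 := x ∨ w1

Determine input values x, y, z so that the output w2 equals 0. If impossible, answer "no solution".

w2 = x ∨ w1 must be 0, so both x = 0 and w1 = 0.
w1 = y ∨ z must be 0, so both y = 0 and z = 0.
Check with x=0, y=0, z=0:
w1 = y ∨ z = 0 ∨ 0 = 0
w2 = x ∨ w1 = 0 ∨ 0 = 0
So w2 = 0 as required.

x=0, y=0, z=0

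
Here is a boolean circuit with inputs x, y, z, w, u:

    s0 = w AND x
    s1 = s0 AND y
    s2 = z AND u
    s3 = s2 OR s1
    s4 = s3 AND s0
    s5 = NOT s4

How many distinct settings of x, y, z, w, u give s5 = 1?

s5 = NOT s4 must be 1, so s4 = 0.
Enumerating the 32 input combinations, 27 give s5 = 1 and 5 give s5 = 0.

27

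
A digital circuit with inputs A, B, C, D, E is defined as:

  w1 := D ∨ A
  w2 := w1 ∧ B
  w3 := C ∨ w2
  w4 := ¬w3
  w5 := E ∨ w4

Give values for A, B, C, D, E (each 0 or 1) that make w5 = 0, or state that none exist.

Check with A=0, B=1, C=1, D=0, E=0:
w1 = D ∨ A = 0 ∨ 0 = 0
w2 = w1 ∧ B = 0 ∧ 1 = 0
w3 = C ∨ w2 = 1 ∨ 0 = 1
w4 = ¬w3 = ¬1 = 0
w5 = E ∨ w4 = 0 ∨ 0 = 0
So w5 = 0 as required.

A=0, B=1, C=1, D=0, E=0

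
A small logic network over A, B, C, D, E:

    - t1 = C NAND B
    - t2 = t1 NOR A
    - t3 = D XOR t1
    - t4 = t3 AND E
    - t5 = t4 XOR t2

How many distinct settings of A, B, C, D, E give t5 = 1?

10

t5 = t4 XOR t2 must be 1, so t4 and t2 differ.
Enumerating the 32 input combinations, 10 give t5 = 1 and 22 give t5 = 0.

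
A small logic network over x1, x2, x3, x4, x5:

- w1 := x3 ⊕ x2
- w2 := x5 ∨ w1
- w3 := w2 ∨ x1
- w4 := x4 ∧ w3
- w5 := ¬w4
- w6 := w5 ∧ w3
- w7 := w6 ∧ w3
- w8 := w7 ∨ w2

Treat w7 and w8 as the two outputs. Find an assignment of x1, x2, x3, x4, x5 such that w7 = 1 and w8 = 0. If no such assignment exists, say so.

no solution exists

Across all 32 input combinations, none give both w7 = 1 and w8 = 0.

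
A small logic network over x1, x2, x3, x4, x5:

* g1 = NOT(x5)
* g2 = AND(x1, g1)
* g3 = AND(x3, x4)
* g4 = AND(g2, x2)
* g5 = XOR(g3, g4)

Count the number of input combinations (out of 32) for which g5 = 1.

g5 = XOR(g3, g4) must be 1, so g3 and g4 differ.
Enumerating the 32 input combinations, 10 give g5 = 1 and 22 give g5 = 0.

10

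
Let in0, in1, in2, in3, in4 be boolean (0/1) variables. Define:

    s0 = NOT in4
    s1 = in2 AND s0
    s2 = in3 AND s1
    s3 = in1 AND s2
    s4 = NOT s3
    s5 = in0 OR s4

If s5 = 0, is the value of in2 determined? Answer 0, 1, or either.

s5 = in0 OR s4 must be 0, so both in0 = 0 and s4 = 0.
Every assignment with s5 = 0 has in2 = 1; there are 1 such assignment(s).
  in0=0, in1=1, in2=1, in3=1, in4=0

1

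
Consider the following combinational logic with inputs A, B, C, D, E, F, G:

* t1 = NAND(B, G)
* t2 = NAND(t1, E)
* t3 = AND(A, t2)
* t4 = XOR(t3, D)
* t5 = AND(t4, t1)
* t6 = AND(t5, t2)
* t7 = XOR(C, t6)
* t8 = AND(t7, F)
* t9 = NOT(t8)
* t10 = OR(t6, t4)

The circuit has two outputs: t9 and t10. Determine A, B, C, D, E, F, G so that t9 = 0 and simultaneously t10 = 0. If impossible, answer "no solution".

Check with A=0, B=1, C=1, D=0, E=0, F=1, G=0:
t1 = NAND(B, G) = NAND(1, 0) = 1
t2 = NAND(t1, E) = NAND(1, 0) = 1
t3 = AND(A, t2) = AND(0, 1) = 0
t4 = XOR(t3, D) = XOR(0, 0) = 0
t5 = AND(t4, t1) = AND(0, 1) = 0
t6 = AND(t5, t2) = AND(0, 1) = 0
t7 = XOR(C, t6) = XOR(1, 0) = 1
t8 = AND(t7, F) = AND(1, 1) = 1
t9 = NOT(t8) = NOT 1 = 0
t10 = OR(t6, t4) = OR(0, 0) = 0
So t9 = 0 and t10 = 0.

A=0, B=1, C=1, D=0, E=0, F=1, G=0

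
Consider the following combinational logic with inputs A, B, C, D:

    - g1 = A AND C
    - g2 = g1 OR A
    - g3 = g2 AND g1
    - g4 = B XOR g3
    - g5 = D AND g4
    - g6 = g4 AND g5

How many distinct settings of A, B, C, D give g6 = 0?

12

g6 = g4 AND g5 must be 0, so at least one of g4, g5 is 0.
Enumerating the 16 input combinations, 12 give g6 = 0 and 4 give g6 = 1.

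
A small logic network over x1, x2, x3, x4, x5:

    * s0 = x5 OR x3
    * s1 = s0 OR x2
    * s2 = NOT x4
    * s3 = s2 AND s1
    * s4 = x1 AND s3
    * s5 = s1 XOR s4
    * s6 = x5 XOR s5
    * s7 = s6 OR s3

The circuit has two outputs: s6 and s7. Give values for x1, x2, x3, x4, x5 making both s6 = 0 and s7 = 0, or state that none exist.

x1=1 x2=1 x3=1 x4=1 x5=1

Check with x1=1 x2=1 x3=1 x4=1 x5=1:
s0 = x5 OR x3 = 1 OR 1 = 1
s1 = s0 OR x2 = 1 OR 1 = 1
s2 = NOT x4 = NOT 1 = 0
s3 = s2 AND s1 = 0 AND 1 = 0
s4 = x1 AND s3 = 1 AND 0 = 0
s5 = s1 XOR s4 = 1 XOR 0 = 1
s6 = x5 XOR s5 = 1 XOR 1 = 0
s7 = s6 OR s3 = 0 OR 0 = 0
So s6 = 0 and s7 = 0.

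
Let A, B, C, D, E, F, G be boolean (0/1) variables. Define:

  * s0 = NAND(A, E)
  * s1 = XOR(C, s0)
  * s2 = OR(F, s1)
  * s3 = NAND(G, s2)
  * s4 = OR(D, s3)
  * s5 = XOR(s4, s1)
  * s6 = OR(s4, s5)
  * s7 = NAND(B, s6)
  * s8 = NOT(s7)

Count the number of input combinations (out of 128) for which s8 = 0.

68

s8 = NOT(s7) must be 0, so s7 = 1.
s7 = NAND(B, s6) must be 1, so at least one of B, s6 is 0.
Enumerating the 128 input combinations, 68 give s8 = 0 and 60 give s8 = 1.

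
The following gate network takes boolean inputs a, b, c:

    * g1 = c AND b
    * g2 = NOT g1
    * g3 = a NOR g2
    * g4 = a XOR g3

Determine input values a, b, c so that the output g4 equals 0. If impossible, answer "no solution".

g4 = a XOR g3 must be 0, so a and g3 are equal.
Check with a=0, b=1, c=0:
g1 = c AND b = 0 AND 1 = 0
g2 = NOT g1 = NOT 0 = 1
g3 = a NOR g2 = 0 NOR 1 = 0
g4 = a XOR g3 = 0 XOR 0 = 0
So g4 = 0 as required.

a=0, b=1, c=0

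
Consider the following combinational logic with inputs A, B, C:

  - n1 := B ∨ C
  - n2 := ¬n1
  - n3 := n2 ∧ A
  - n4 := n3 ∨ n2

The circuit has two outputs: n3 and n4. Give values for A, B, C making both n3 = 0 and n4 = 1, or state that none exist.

Check with A=0 B=0 C=0:
n1 = B ∨ C = 0 ∨ 0 = 0
n2 = ¬n1 = ¬0 = 1
n3 = n2 ∧ A = 1 ∧ 0 = 0
n4 = n3 ∨ n2 = 0 ∨ 1 = 1
So n3 = 0 and n4 = 1.

A=0 B=0 C=0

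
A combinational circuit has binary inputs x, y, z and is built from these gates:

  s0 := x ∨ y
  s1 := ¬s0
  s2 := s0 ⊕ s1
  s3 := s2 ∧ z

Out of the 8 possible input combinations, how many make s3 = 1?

4

s3 = s2 ∧ z must be 1, so both s2 = 1 and z = 1.
s2 = s0 ⊕ s1 must be 1, so s0 and s1 differ.
Satisfying assignments:
  x=0, y=0, z=1
  x=0, y=1, z=1
  x=1, y=0, z=1
  x=1, y=1, z=1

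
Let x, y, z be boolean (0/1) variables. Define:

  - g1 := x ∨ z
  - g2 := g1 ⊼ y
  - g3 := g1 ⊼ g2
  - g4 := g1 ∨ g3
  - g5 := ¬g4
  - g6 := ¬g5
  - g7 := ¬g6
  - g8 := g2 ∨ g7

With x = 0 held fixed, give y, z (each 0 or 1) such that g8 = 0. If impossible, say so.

g8 = g2 ∨ g7 must be 0, so both g2 = 0 and g7 = 0.
g2 = g1 ⊼ y must be 0, so both g1 = 1 and y = 1.
Check with x = 0 and y=1, z=1:
g1 = x ∨ z = 0 ∨ 1 = 1
g2 = g1 ⊼ y = 1 ⊼ 1 = 0
g3 = g1 ⊼ g2 = 1 ⊼ 0 = 1
g4 = g1 ∨ g3 = 1 ∨ 1 = 1
g5 = ¬g4 = ¬1 = 0
g6 = ¬g5 = ¬0 = 1
g7 = ¬g6 = ¬1 = 0
g8 = g2 ∨ g7 = 0 ∨ 0 = 0
So g8 = 0.

y=1, z=1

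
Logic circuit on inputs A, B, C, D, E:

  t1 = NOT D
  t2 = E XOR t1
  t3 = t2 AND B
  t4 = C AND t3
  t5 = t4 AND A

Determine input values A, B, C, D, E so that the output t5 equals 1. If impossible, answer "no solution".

t5 = t4 AND A must be 1, so both t4 = 1 and A = 1.
t4 = C AND t3 must be 1, so both C = 1 and t3 = 1.
t3 = t2 AND B must be 1, so both t2 = 1 and B = 1.
Check with A=1, B=1, C=1, D=0, E=0:
t1 = NOT D = NOT 0 = 1
t2 = E XOR t1 = 0 XOR 1 = 1
t3 = t2 AND B = 1 AND 1 = 1
t4 = C AND t3 = 1 AND 1 = 1
t5 = t4 AND A = 1 AND 1 = 1
So t5 = 1 as required.

A=1, B=1, C=1, D=0, E=0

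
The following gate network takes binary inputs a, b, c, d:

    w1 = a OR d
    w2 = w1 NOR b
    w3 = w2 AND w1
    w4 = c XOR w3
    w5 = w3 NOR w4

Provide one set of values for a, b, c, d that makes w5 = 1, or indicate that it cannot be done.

a=0, b=1, c=0, d=1

Check with a=0, b=1, c=0, d=1:
w1 = a OR d = 0 OR 1 = 1
w2 = w1 NOR b = 1 NOR 1 = 0
w3 = w2 AND w1 = 0 AND 1 = 0
w4 = c XOR w3 = 0 XOR 0 = 0
w5 = w3 NOR w4 = 0 NOR 0 = 1
So w5 = 1 as required.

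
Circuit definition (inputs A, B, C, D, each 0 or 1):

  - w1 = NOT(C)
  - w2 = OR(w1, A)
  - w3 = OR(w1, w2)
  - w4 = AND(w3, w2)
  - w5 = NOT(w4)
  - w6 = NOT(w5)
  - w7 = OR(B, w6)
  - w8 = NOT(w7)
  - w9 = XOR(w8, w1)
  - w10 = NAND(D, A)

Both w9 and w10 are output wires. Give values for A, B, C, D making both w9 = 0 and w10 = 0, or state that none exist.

A=1, B=1, C=1, D=1

Check with A=1, B=1, C=1, D=1:
w1 = NOT(C) = NOT 1 = 0
w2 = OR(w1, A) = OR(0, 1) = 1
w3 = OR(w1, w2) = OR(0, 1) = 1
w4 = AND(w3, w2) = AND(1, 1) = 1
w5 = NOT(w4) = NOT 1 = 0
w6 = NOT(w5) = NOT 0 = 1
w7 = OR(B, w6) = OR(1, 1) = 1
w8 = NOT(w7) = NOT 1 = 0
w9 = XOR(w8, w1) = XOR(0, 0) = 0
w10 = NAND(D, A) = NAND(1, 1) = 0
So w9 = 0 and w10 = 0.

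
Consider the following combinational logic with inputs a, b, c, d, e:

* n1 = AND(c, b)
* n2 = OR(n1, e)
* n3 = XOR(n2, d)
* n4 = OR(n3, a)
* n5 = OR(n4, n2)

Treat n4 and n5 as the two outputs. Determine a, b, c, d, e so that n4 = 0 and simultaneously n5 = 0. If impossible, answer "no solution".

a=0, b=0, c=1, d=0, e=0

Check with a=0, b=0, c=1, d=0, e=0:
n1 = AND(c, b) = AND(1, 0) = 0
n2 = OR(n1, e) = OR(0, 0) = 0
n3 = XOR(n2, d) = XOR(0, 0) = 0
n4 = OR(n3, a) = OR(0, 0) = 0
n5 = OR(n4, n2) = OR(0, 0) = 0
So n4 = 0 and n5 = 0.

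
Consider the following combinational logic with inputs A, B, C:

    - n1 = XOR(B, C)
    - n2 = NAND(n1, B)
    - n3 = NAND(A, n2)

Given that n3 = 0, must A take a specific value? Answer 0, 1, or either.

1

n3 = NAND(A, n2) must be 0, so both A = 1 and n2 = 1.
n2 = NAND(n1, B) must be 1, so at least one of n1, B is 0.
Every assignment with n3 = 0 has A = 1; there are 3 such assignment(s).
  A=1, B=0, C=0
  A=1, B=0, C=1
  A=1, B=1, C=1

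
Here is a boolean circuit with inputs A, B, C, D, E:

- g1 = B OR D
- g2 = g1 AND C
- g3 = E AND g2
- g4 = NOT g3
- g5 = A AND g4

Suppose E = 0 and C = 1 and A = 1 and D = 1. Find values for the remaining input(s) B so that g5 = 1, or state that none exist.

B=1

g5 = A AND g4 must be 1, so both A = 1 and g4 = 1.
Check with E = 0 and C = 1 and A = 1 and D = 1 and B=1:
g1 = B OR D = 1 OR 1 = 1
g2 = g1 AND C = 1 AND 1 = 1
g3 = E AND g2 = 0 AND 1 = 0
g4 = NOT g3 = NOT 0 = 1
g5 = A AND g4 = 1 AND 1 = 1
So g5 = 1.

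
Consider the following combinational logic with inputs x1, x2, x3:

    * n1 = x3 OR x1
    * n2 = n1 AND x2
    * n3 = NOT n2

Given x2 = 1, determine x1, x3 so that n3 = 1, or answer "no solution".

n3 = NOT n2 must be 1, so n2 = 0.
n2 = n1 AND x2 must be 0, so at least one of n1, x2 is 0.
Check with x2 = 1 and x1=0, x3=0:
n1 = x3 OR x1 = 0 OR 0 = 0
n2 = n1 AND x2 = 0 AND 1 = 0
n3 = NOT n2 = NOT 0 = 1
So n3 = 1.

x1=0, x3=0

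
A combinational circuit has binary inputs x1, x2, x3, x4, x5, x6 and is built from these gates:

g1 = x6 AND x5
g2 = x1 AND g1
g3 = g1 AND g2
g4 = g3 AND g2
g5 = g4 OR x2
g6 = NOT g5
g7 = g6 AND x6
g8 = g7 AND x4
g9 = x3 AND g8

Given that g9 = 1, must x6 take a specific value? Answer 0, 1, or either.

g9 = x3 AND g8 must be 1, so both x3 = 1 and g8 = 1.
Every assignment with g9 = 1 has x6 = 1; there are 3 such assignment(s).
  x1=0, x2=0, x3=1, x4=1, x5=0, x6=1
  x1=0, x2=0, x3=1, x4=1, x5=1, x6=1
  x1=1, x2=0, x3=1, x4=1, x5=0, x6=1

1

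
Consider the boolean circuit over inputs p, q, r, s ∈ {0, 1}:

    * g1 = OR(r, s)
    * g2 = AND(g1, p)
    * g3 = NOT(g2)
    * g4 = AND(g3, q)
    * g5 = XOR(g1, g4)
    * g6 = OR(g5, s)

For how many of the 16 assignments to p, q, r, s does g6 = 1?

13

g6 = OR(g5, s) must be 1, so at least one of g5, s is 1.
Enumerating the 16 input combinations, 13 give g6 = 1 and 3 give g6 = 0.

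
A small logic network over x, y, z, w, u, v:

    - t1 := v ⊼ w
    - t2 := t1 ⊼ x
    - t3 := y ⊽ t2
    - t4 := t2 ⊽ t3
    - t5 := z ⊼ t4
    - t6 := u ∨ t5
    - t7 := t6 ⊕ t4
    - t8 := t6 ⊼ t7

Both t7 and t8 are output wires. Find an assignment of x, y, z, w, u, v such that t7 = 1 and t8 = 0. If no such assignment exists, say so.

x=1 y=0 z=0 w=1 u=0 v=1

Check with x=1 y=0 z=0 w=1 u=0 v=1:
t1 = v ⊼ w = 1 ⊼ 1 = 0
t2 = t1 ⊼ x = 0 ⊼ 1 = 1
t3 = y ⊽ t2 = 0 ⊽ 1 = 0
t4 = t2 ⊽ t3 = 1 ⊽ 0 = 0
t5 = z ⊼ t4 = 0 ⊼ 0 = 1
t6 = u ∨ t5 = 0 ∨ 1 = 1
t7 = t6 ⊕ t4 = 1 ⊕ 0 = 1
t8 = t6 ⊼ t7 = 1 ⊼ 1 = 0
So t7 = 1 and t8 = 0.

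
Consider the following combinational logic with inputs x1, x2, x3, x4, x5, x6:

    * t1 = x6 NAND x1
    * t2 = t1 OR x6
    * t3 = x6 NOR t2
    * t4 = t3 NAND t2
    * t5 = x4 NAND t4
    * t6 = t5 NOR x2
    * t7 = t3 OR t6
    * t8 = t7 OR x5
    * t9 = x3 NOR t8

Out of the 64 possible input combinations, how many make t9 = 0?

t9 = x3 NOR t8 must be 0, so at least one of x3, t8 is 1.
Enumerating the 64 input combinations, 52 give t9 = 0 and 12 give t9 = 1.

52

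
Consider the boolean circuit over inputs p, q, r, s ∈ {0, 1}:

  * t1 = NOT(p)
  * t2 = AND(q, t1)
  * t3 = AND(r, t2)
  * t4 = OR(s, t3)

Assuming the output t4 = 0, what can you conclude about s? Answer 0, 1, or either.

t4 = OR(s, t3) must be 0, so both s = 0 and t3 = 0.
t3 = AND(r, t2) must be 0, so at least one of r, t2 is 0.
Every assignment with t4 = 0 has s = 0; there are 7 such assignment(s).

0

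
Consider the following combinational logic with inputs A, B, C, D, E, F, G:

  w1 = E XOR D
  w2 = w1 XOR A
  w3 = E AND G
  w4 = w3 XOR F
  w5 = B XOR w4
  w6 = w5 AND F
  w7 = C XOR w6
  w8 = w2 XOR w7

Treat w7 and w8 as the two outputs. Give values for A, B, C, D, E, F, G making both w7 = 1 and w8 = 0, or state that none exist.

Check with A=0 B=0 C=0 D=1 E=0 F=1 G=1:
w1 = E XOR D = 0 XOR 1 = 1
w2 = w1 XOR A = 1 XOR 0 = 1
w3 = E AND G = 0 AND 1 = 0
w4 = w3 XOR F = 0 XOR 1 = 1
w5 = B XOR w4 = 0 XOR 1 = 1
w6 = w5 AND F = 1 AND 1 = 1
w7 = C XOR w6 = 0 XOR 1 = 1
w8 = w2 XOR w7 = 1 XOR 1 = 0
So w7 = 1 and w8 = 0.

A=0 B=0 C=0 D=1 E=0 F=1 G=1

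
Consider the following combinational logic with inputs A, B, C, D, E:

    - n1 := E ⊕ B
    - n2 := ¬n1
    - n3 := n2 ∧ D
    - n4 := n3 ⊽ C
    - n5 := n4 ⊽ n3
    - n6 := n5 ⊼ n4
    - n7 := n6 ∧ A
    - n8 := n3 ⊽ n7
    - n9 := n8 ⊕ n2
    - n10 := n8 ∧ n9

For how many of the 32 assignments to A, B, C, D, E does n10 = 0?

24

n10 = n8 ∧ n9 must be 0, so at least one of n8, n9 is 0.
Enumerating the 32 input combinations, 24 give n10 = 0 and 8 give n10 = 1.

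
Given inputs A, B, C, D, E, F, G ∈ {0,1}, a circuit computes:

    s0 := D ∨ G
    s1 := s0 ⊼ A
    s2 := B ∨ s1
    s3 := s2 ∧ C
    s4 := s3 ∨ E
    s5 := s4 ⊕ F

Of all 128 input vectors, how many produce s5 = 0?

s5 = s4 ⊕ F must be 0, so s4 and F are equal.
Enumerating the 128 input combinations, 64 give s5 = 0 and 64 give s5 = 1.

64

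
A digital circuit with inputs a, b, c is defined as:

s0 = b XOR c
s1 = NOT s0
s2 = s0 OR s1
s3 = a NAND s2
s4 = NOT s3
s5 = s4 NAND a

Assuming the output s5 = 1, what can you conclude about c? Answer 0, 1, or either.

either

Both values of c occur among assignments with s5 = 1:
  c=0: a=0, b=0, c=0
  c=1: a=0, b=0, c=1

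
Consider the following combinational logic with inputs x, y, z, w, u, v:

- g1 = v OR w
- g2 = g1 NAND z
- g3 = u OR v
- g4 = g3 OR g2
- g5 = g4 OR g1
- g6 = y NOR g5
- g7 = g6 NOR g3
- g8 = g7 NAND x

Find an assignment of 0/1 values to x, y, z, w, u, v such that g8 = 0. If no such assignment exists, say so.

x=1, y=1, z=0, w=0, u=0, v=0

g8 = g7 NAND x must be 0, so both g7 = 1 and x = 1.
Check with x=1, y=1, z=0, w=0, u=0, v=0:
g1 = v OR w = 0 OR 0 = 0
g2 = g1 NAND z = 0 NAND 0 = 1
g3 = u OR v = 0 OR 0 = 0
g4 = g3 OR g2 = 0 OR 1 = 1
g5 = g4 OR g1 = 1 OR 0 = 1
g6 = y NOR g5 = 1 NOR 1 = 0
g7 = g6 NOR g3 = 0 NOR 0 = 1
g8 = g7 NAND x = 1 NAND 1 = 0
So g8 = 0 as required.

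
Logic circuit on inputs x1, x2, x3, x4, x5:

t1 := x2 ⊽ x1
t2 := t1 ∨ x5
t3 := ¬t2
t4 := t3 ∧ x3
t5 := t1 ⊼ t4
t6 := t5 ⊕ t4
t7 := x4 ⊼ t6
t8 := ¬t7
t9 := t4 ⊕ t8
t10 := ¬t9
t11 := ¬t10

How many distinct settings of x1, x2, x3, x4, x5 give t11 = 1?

19

t11 = ¬t10 must be 1, so t10 = 0.
t10 = ¬t9 must be 0, so t9 = 1.
t9 = t4 ⊕ t8 must be 1, so t4 and t8 differ.
Enumerating the 32 input combinations, 19 give t11 = 1 and 13 give t11 = 0.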